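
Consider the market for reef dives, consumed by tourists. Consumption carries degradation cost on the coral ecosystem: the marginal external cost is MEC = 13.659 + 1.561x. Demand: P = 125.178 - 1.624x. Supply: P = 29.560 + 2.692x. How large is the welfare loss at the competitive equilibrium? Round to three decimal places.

DWL = 197.999

Market equilibrium (private): 29.560 + 2.692x = 125.178 - 1.624x → x_m = 22.1543.
Social marginal benefit = demand − MEC = 111.519 - 3.185x.
Set SMB = MC: 111.519 - 3.185x = 29.560 + 2.692x → x* = 13.9457.
The welfare-loss triangle has base |x_m − x*| and height MEC(x_m) (the vertical gap between SMB and MC is zero at x* and MEC at x_m).
DWL = ½ × 8.2086 × 48.2419 = 197.9992.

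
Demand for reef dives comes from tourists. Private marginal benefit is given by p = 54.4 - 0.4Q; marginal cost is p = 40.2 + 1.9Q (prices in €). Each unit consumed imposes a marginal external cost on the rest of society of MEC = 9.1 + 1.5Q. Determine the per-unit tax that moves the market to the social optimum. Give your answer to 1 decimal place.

tax = €11.1 per unit

Social marginal benefit = demand − MEC = 45.3 - 1.9Q.
Set SMB = MC: 45.3 - 1.9Q = 40.2 + 1.9Q → Q* = 1.3421.
The Pigouvian tax equals MEC at Q*: 9.1 + 1.5×1.3421 = 11.1132.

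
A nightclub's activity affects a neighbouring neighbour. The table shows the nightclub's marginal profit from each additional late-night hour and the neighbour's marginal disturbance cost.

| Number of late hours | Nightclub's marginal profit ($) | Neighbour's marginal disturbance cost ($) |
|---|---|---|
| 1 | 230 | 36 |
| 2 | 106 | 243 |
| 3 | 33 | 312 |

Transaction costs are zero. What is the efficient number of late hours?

1

Bargaining reaches the level where marginal profit last exceeds marginal disturbance cost.
That holds through level 1 (230 ≥ 36) but not at 2 (106 < 243).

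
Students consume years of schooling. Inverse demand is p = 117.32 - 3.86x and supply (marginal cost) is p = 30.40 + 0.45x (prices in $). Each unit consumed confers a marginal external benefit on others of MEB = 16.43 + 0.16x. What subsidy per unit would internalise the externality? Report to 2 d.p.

subsidy = $20.41 per unit

Social marginal benefit = demand + MEB = 133.75 - 3.70x.
Set SMB = MC: 133.75 - 3.70x = 30.40 + 0.45x → x* = 24.9036.
The Pigouvian subsidy equals MEB at x*: 16.43 + 0.16×24.9036 = 20.4146.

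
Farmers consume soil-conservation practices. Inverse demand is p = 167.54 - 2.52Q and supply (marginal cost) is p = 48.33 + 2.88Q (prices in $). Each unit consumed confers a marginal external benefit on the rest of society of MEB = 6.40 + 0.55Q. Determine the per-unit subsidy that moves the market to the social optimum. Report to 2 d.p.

subsidy = $20.64 per unit

Social marginal benefit = demand + MEB = 173.94 - 1.97Q.
Set SMB = MC: 173.94 - 1.97Q = 48.33 + 2.88Q → Q* = 25.8990.
The Pigouvian subsidy equals MEB at Q*: 6.40 + 0.55×25.8990 = 20.6445.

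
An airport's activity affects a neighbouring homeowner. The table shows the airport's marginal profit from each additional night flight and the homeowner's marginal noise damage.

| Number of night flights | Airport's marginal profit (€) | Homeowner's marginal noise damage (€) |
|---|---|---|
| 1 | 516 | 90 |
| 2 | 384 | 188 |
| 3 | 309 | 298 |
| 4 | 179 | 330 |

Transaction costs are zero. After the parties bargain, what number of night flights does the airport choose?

Bargaining reaches the level where marginal profit last exceeds marginal noise damage.
That holds through level 3 (309 ≥ 298) but not at 4 (179 < 330).

3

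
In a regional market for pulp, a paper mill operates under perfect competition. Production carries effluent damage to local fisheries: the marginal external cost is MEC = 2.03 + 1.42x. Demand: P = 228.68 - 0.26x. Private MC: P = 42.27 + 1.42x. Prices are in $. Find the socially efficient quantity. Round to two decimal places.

x* = 59.48

Social marginal cost = private MC + MEC = 44.30 + 2.84x.
Set SMC = demand: 44.30 + 2.84x = 228.68 - 0.26x → x* = 59.4774.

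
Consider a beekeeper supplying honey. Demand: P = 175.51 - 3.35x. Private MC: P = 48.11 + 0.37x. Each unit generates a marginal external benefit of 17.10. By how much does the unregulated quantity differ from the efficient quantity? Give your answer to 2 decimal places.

4.60 units

Market equilibrium (private): 48.11 + 0.37x = 175.51 - 3.35x → x_m = 34.2473.
Social marginal cost = private MC − MEB = 31.01 + 0.37x.
Set SMC = demand: 31.01 + 0.37x = 175.51 - 3.35x → x* = 38.8441.
Gap = |34.2473 − 38.8441| = 4.5968.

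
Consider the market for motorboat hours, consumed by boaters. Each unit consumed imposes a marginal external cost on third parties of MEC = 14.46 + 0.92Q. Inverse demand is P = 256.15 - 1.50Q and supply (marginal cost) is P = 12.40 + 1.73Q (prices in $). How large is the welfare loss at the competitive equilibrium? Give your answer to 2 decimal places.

Market equilibrium (private): 12.40 + 1.73Q = 256.15 - 1.50Q → Q_m = 75.4644.
Social marginal benefit = demand − MEC = 241.69 - 2.42Q.
Set SMB = MC: 241.69 - 2.42Q = 12.40 + 1.73Q → Q* = 55.2506.
The loss is the area between SMB and MC from Q* to Q_m; with linear curves that's a triangle of height MEC(Q_m).
DWL = ½ × 20.2138 × 83.8872 = 847.8395.

DWL = $847.84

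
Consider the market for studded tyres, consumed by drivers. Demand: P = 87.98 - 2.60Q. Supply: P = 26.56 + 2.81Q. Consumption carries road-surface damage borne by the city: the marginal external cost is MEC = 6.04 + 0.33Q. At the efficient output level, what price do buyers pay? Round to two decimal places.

P = 62.89

Social marginal benefit = demand − MEC = 81.94 - 2.93Q.
Set SMB = MC: 81.94 - 2.93Q = 26.56 + 2.81Q → Q* = 9.6481.
Consumer price on the demand curve at Q*: 87.98 − 2.60×9.6481 = 62.8949.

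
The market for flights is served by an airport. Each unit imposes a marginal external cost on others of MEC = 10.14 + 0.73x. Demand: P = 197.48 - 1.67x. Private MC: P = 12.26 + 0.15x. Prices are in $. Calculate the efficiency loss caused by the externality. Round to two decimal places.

Market equilibrium (private): 12.26 + 0.15x = 197.48 - 1.67x → x_m = 101.7692.
Social marginal cost = private MC + MEC = 22.40 + 0.88x.
Set SMC = demand: 22.40 + 0.88x = 197.48 - 1.67x → x* = 68.6588.
The loss is the area between SMC and demand from x* to x_m; with linear curves that's a triangle of height MEC(x_m).
DWL = ½ × 33.1104 × 84.4315 = 1397.7804.

DWL = $1397.78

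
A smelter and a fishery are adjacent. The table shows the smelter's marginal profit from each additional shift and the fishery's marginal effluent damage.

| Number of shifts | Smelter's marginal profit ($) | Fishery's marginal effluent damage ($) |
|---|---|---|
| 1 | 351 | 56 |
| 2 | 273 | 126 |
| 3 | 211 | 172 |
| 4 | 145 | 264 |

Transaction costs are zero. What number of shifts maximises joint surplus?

Bargaining reaches the level where marginal profit last exceeds marginal effluent damage.
That holds through level 3 (211 ≥ 172) but not at 4 (145 < 264).

3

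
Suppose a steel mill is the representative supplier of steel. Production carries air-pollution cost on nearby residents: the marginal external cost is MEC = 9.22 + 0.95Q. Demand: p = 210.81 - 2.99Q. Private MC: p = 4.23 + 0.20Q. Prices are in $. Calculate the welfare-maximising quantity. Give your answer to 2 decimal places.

Q* = 47.67

Social marginal cost = private MC + MEC = 13.45 + 1.15Q.
Set SMC = demand: 13.45 + 1.15Q = 210.81 - 2.99Q → Q* = 47.6715.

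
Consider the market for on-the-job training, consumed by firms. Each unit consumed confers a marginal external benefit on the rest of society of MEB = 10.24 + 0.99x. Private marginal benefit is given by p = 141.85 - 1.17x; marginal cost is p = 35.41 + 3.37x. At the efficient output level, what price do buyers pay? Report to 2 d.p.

Social marginal benefit = demand + MEB = 152.09 - 0.18x.
Set SMB = MC: 152.09 - 0.18x = 35.41 + 3.37x → x* = 32.8676.
Consumer price on the demand curve at x*: 141.85 − 1.17×32.8676 = 103.3949.

P = 103.39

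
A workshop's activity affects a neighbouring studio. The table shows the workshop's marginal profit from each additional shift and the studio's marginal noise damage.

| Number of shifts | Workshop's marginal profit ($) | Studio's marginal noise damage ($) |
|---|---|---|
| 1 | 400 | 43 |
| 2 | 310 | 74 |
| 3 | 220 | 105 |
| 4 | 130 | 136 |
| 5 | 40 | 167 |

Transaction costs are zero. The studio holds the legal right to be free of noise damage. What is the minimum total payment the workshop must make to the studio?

Efficient level: marginal profit ≥ marginal noise damage through level 3, so k* = 3.
With the studio holding the right, the workshop must at least compensate total damage at k*: 43 + 74 + 105 = 222.

$222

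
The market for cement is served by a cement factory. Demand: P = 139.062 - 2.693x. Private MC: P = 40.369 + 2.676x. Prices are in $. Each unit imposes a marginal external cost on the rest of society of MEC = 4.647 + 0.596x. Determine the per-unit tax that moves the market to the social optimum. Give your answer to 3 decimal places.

tax = $14.044 per unit

Social marginal cost = private MC + MEC = 45.016 + 3.272x.
Set SMC = demand: 45.016 + 3.272x = 139.062 - 2.693x → x* = 15.7663.
The Pigouvian tax equals MEC at x*: 4.647 + 0.596×15.7663 = 14.0437.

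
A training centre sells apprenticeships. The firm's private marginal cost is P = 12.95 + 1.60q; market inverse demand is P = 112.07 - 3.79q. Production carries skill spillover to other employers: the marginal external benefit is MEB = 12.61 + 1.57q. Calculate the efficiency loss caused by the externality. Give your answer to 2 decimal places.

DWL = 225.23

Market equilibrium (private): 12.95 + 1.60q = 112.07 - 3.79q → q_m = 18.3896.
Social marginal cost = private MC − MEB = 0.34 + 0.03q.
Set SMC = demand: 0.34 + 0.03q = 112.07 - 3.79q → q* = 29.2487.
Height of the DWL triangle at q_m is demand(q_m) − SMC(q_m) = MEB(q_m) = 41.4817.
DWL = ½ × 10.8591 × 41.4817 = 225.2270.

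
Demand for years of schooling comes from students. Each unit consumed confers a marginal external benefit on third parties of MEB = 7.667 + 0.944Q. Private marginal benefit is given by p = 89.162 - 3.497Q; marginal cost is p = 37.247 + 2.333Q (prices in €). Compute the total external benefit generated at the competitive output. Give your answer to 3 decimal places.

€105.701

Market equilibrium (private): 37.247 + 2.333Q = 89.162 - 3.497Q → Q_m = 8.9048.
Total external benefit = ∫₀^{Q_m} (7.667 + 0.944Q) dQ = 7.667×8.9048 + ½×0.944×8.9048² = 105.7006.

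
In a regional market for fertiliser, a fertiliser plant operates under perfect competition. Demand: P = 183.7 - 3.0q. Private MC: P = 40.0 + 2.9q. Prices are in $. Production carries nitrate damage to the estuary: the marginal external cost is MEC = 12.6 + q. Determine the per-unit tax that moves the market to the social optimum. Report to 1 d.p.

tax = $31.6 per unit

Social marginal cost = private MC + MEC = 52.6 + 3.9q.
Set SMC = demand: 52.6 + 3.9q = 183.7 - 3.0q → q* = 19.0000.
The Pigouvian tax equals MEC at q*: 12.6 + 1.0×19.0000 = 31.6000.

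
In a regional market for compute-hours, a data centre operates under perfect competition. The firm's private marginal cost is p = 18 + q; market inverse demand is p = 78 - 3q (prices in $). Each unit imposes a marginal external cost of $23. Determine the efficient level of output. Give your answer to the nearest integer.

Social marginal cost = private MC + MEC = 41 + q.
Set SMC = demand: 41 + q = 78 - 3q → q* = 9.2500.

q* = 9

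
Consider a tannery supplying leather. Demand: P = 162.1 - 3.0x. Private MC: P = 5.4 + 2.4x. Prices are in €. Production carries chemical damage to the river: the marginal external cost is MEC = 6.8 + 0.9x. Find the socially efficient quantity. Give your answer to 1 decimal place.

Social marginal cost = private MC + MEC = 12.2 + 3.3x.
Set SMC = demand: 12.2 + 3.3x = 162.1 - 3.0x → x* = 23.7937.

x* = 23.8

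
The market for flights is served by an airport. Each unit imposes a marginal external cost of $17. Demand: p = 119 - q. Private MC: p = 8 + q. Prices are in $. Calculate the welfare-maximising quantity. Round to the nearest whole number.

q* = 47

Social marginal cost = private MC + MEC = 25 + q.
Set SMC = demand: 25 + q = 119 - q → q* = 47.0000.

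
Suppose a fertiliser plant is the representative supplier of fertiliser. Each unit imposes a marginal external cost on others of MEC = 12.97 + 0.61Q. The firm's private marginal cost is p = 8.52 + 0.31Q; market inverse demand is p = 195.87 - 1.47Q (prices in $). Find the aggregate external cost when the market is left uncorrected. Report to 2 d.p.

Market equilibrium (private): 8.52 + 0.31Q = 195.87 - 1.47Q → Q_m = 105.2528.
Total external cost = ∫₀^{Q_m} (12.97 + 0.61Q) dQ = 12.97×105.2528 + ½×0.61×105.2528² = 4743.9651.

$4743.97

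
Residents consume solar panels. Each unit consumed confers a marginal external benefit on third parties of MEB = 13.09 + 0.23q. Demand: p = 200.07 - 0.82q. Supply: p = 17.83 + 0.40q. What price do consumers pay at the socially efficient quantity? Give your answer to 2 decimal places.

Social marginal benefit = demand + MEB = 213.16 - 0.59q.
Set SMB = MC: 213.16 - 0.59q = 17.83 + 0.40q → q* = 197.3030.
Consumer price on the demand curve at q*: 200.07 − 0.82×197.3030 = 38.2815.

P = 38.28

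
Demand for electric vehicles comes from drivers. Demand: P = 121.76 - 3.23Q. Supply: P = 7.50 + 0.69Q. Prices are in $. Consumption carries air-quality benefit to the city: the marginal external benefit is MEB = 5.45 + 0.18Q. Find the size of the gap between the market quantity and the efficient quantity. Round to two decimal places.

Market equilibrium (private): 7.50 + 0.69Q = 121.76 - 3.23Q → Q_m = 29.1480.
Social marginal benefit = demand + MEB = 127.21 - 3.05Q.
Set SMB = MC: 127.21 - 3.05Q = 7.50 + 0.69Q → Q* = 32.0080.
Gap = |29.1480 − 32.0080| = 2.8600.

2.86 units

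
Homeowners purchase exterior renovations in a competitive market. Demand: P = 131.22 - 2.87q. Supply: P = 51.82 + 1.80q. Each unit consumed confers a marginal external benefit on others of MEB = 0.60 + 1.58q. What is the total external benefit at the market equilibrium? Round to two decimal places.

238.57

Market equilibrium (private): 51.82 + 1.80q = 131.22 - 2.87q → q_m = 17.0021.
Total external benefit = ∫₀^{q_m} (0.60 + 1.58q) dq = 0.60×17.0021 + ½×1.58×17.0021² = 238.5677.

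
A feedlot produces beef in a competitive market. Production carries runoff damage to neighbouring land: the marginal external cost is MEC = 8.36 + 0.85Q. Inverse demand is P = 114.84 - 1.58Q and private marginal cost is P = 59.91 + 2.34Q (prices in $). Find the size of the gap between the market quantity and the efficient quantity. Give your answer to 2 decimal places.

4.25 units

Market equilibrium (private): 59.91 + 2.34Q = 114.84 - 1.58Q → Q_m = 14.0128.
Social marginal cost = private MC + MEC = 68.27 + 3.19Q.
Set SMC = demand: 68.27 + 3.19Q = 114.84 - 1.58Q → Q* = 9.7631.
Gap = |14.0128 − 9.7631| = 4.2497.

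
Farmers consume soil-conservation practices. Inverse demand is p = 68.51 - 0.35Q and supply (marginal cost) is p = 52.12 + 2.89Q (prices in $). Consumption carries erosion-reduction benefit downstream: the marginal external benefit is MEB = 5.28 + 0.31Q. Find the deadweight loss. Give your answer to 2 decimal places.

DWL = $8.00

Market equilibrium (private): 52.12 + 2.89Q = 68.51 - 0.35Q → Q_m = 5.0586.
Social marginal benefit = demand + MEB = 73.79 - 0.04Q.
Set SMB = MC: 73.79 - 0.04Q = 52.12 + 2.89Q → Q* = 7.3959.
Height of the DWL triangle at Q_m is SMB(Q_m) − MC(Q_m) = MEB(Q_m) = 6.8482.
DWL = ½ × 2.3373 × 6.8482 = 8.0031.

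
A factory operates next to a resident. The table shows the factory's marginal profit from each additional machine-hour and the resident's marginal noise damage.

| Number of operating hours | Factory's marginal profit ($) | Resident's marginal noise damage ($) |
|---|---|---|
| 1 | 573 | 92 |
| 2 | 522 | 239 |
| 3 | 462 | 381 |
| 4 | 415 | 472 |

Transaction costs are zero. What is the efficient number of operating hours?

3

Bargaining reaches the level where marginal profit last exceeds marginal noise damage.
That holds through level 3 (462 ≥ 381) but not at 4 (415 < 472).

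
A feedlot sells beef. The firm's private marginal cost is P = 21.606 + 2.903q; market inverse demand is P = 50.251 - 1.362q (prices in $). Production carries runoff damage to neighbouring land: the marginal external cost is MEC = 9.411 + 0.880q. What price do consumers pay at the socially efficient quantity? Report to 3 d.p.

P = $45.159

Social marginal cost = private MC + MEC = 31.017 + 3.783q.
Set SMC = demand: 31.017 + 3.783q = 50.251 - 1.362q → q* = 3.7384.
Consumer price on the demand curve at q*: 50.251 − 1.362×3.7384 = 45.1593.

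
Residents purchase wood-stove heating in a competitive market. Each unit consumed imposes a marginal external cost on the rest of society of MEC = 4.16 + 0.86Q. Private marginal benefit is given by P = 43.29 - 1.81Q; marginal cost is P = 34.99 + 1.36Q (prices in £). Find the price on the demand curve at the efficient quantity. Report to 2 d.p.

P = £41.43

Social marginal benefit = demand − MEC = 39.13 - 2.67Q.
Set SMB = MC: 39.13 - 2.67Q = 34.99 + 1.36Q → Q* = 1.0273.
Consumer price on the demand curve at Q*: 43.29 − 1.81×1.0273 = 41.4306.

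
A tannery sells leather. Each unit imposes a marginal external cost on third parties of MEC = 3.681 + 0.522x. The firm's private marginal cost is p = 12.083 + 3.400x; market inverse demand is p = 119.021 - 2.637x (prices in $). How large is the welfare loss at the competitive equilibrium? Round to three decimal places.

Market equilibrium (private): 12.083 + 3.400x = 119.021 - 2.637x → x_m = 17.7138.
Social marginal cost = private MC + MEC = 15.764 + 3.922x.
Set SMC = demand: 15.764 + 3.922x = 119.021 - 2.637x → x* = 15.7428.
Between x* and x_m the wedge SMC − demand runs linearly from 0 to MEC(x_m), so the loss is a triangle.
DWL = ½ × 1.9710 × 12.9276 = 12.7401.

DWL = $12.740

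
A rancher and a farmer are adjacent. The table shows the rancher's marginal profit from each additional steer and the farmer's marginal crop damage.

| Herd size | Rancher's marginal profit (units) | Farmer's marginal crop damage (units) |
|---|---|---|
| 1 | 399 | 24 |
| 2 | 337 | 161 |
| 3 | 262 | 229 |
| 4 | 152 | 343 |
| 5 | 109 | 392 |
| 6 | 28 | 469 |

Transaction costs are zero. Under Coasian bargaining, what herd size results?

3

Bargaining reaches the level where marginal profit last exceeds marginal crop damage.
That holds through level 3 (262 ≥ 229) but not at 4 (152 < 343).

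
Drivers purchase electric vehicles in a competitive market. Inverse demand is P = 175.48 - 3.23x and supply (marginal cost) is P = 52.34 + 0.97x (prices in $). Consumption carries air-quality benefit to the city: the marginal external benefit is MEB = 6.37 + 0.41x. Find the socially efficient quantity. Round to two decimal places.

x* = 34.17

Social marginal benefit = demand + MEB = 181.85 - 2.82x.
Set SMB = MC: 181.85 - 2.82x = 52.34 + 0.97x → x* = 34.1715.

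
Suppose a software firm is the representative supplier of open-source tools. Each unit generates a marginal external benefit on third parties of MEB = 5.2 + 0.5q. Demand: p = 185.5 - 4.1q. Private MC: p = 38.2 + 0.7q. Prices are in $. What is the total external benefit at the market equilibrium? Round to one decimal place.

$395.0

Market equilibrium (private): 38.2 + 0.7q = 185.5 - 4.1q → q_m = 30.6875.
Total external benefit = ∫₀^{q_m} (5.2 + 0.5q) dq = 5.2×30.6875 + ½×0.5×30.6875² = 395.0057.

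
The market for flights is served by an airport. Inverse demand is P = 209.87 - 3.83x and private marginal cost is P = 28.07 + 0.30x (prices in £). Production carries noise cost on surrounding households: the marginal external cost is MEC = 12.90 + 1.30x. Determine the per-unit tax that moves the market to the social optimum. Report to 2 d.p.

tax = £53.34 per unit

Social marginal cost = private MC + MEC = 40.97 + 1.60x.
Set SMC = demand: 40.97 + 1.60x = 209.87 - 3.83x → x* = 31.1050.
The Pigouvian tax equals MEC at x*: 12.90 + 1.30×31.1050 = 53.3365.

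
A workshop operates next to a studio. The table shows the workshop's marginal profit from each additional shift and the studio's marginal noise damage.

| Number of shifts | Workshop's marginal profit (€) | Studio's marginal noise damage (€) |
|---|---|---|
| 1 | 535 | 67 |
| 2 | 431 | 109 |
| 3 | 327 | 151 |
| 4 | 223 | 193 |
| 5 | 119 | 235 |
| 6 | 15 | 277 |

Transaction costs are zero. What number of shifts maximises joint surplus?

Bargaining reaches the level where marginal profit last exceeds marginal noise damage.
That holds through level 4 (223 ≥ 193) but not at 5 (119 < 235).

4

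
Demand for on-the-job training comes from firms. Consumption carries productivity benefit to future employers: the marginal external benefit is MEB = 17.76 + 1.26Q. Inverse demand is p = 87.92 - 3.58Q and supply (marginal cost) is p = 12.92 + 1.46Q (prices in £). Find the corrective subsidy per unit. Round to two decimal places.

subsidy = £48.68 per unit

Social marginal benefit = demand + MEB = 105.68 - 2.32Q.
Set SMB = MC: 105.68 - 2.32Q = 12.92 + 1.46Q → Q* = 24.5397.
The Pigouvian subsidy equals MEB at Q*: 17.76 + 1.26×24.5397 = 48.6800.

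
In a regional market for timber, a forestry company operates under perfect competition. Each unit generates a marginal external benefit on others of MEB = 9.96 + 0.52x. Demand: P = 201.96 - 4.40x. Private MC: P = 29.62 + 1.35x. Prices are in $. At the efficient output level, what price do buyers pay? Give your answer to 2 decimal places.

P = $48.59

Social marginal cost = private MC − MEB = 19.66 + 0.83x.
Set SMC = demand: 19.66 + 0.83x = 201.96 - 4.40x → x* = 34.8566.
Consumer price on the demand curve at x*: 201.96 − 4.40×34.8566 = 48.5910.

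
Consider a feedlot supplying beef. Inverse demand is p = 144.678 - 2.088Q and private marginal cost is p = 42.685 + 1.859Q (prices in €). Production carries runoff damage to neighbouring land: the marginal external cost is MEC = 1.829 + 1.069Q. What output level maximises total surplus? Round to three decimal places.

Q* = 19.969

Social marginal cost = private MC + MEC = 44.514 + 2.928Q.
Set SMC = demand: 44.514 + 2.928Q = 144.678 - 2.088Q → Q* = 19.9689.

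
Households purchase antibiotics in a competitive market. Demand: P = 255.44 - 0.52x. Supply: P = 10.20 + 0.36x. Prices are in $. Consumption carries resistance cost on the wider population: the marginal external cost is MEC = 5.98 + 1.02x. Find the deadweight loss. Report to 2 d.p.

DWL = $22167.53

Market equilibrium (private): 10.20 + 0.36x = 255.44 - 0.52x → x_m = 278.6818.
Social marginal benefit = demand − MEC = 249.46 - 1.54x.
Set SMB = MC: 249.46 - 1.54x = 10.20 + 0.36x → x* = 125.9263.
Between x* and x_m the wedge MC − SMB runs linearly from 0 to MEC(x_m), so the loss is a triangle.
DWL = ½ × 152.7555 × 290.2355 = 22167.5345.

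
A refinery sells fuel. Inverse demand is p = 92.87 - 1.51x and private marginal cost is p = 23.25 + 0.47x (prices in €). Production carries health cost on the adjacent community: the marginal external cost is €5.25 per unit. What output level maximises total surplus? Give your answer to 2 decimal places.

Social marginal cost = private MC + MEC = 28.50 + 0.47x.
Set SMC = demand: 28.50 + 0.47x = 92.87 - 1.51x → x* = 32.5101.

x* = 32.51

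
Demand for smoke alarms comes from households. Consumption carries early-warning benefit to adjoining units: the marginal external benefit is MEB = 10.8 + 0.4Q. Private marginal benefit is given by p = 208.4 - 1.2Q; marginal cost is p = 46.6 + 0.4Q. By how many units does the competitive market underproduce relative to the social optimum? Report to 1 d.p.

Market equilibrium (private): 46.6 + 0.4Q = 208.4 - 1.2Q → Q_m = 101.1250.
Social marginal benefit = demand + MEB = 219.2 - 0.8Q.
Set SMB = MC: 219.2 - 0.8Q = 46.6 + 0.4Q → Q* = 143.8333.
Gap = |101.1250 − 143.8333| = 42.7083.

42.7 units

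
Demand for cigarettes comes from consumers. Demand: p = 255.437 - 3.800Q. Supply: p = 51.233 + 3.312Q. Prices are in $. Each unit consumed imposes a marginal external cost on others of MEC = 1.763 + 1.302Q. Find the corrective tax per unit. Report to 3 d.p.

Social marginal benefit = demand − MEC = 253.674 - 5.102Q.
Set SMB = MC: 253.674 - 5.102Q = 51.233 + 3.312Q → Q* = 24.0600.
The Pigouvian tax equals MEC at Q*: 1.763 + 1.302×24.0600 = 33.0891.

tax = $33.089 per unit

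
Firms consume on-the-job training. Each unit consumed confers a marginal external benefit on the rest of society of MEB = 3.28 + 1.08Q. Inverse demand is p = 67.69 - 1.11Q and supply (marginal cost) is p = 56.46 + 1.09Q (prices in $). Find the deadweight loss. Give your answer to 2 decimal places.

Market equilibrium (private): 56.46 + 1.09Q = 67.69 - 1.11Q → Q_m = 5.1045.
Social marginal benefit = demand + MEB = 70.97 - 0.03Q.
Set SMB = MC: 70.97 - 0.03Q = 56.46 + 1.09Q → Q* = 12.9554.
Height of the DWL triangle at Q_m is SMB(Q_m) − MC(Q_m) = MEB(Q_m) = 8.7929.
DWL = ½ × 7.8509 × 8.7929 = 34.5161.

DWL = $34.52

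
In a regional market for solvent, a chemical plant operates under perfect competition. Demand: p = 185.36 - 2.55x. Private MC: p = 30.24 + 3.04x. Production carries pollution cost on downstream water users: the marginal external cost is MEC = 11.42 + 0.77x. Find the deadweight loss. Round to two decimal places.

Market equilibrium (private): 30.24 + 3.04x = 185.36 - 2.55x → x_m = 27.7496.
Social marginal cost = private MC + MEC = 41.66 + 3.81x.
Set SMC = demand: 41.66 + 3.81x = 185.36 - 2.55x → x* = 22.5943.
Height of the DWL triangle at x_m is SMC(x_m) − demand(x_m) = MEC(x_m) = 32.7872.
DWL = ½ × 5.1553 × 32.7872 = 84.5139.

DWL = 84.51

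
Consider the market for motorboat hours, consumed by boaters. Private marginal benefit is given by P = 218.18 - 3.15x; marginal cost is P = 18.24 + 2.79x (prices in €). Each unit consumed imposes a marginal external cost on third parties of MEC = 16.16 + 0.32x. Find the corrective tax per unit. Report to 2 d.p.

Social marginal benefit = demand − MEC = 202.02 - 3.47x.
Set SMB = MC: 202.02 - 3.47x = 18.24 + 2.79x → x* = 29.3578.
The Pigouvian tax equals MEC at x*: 16.16 + 0.32×29.3578 = 25.5545.

tax = €25.55 per unit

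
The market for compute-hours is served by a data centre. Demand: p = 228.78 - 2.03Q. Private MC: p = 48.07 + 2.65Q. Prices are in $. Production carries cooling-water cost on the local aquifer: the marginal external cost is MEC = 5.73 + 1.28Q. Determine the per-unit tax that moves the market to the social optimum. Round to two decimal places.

Social marginal cost = private MC + MEC = 53.80 + 3.93Q.
Set SMC = demand: 53.80 + 3.93Q = 228.78 - 2.03Q → Q* = 29.3591.
The Pigouvian tax equals MEC at Q*: 5.73 + 1.28×29.3591 = 43.3096.

tax = $43.31 per unit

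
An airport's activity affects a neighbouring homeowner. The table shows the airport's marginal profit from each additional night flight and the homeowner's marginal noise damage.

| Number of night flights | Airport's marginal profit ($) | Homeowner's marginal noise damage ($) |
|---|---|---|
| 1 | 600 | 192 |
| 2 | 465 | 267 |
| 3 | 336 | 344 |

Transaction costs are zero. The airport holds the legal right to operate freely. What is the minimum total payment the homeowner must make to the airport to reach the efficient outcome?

Left alone the airport would choose level 3 (marginal profit stays positive).
Efficient level: k* = 2 (marginal profit ≥ marginal noise damage through 2).
The homeowner must at least cover the airport's forgone profit from cutting 3→2: 336 = 336.

$336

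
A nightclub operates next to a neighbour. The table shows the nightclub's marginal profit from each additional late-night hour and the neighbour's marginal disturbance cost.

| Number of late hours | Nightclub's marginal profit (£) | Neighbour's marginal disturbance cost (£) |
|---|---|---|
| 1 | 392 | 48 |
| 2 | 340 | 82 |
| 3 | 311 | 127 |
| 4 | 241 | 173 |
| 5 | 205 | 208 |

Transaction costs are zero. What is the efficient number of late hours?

4

Bargaining reaches the level where marginal profit last exceeds marginal disturbance cost.
That holds through level 4 (241 ≥ 173) but not at 5 (205 < 208).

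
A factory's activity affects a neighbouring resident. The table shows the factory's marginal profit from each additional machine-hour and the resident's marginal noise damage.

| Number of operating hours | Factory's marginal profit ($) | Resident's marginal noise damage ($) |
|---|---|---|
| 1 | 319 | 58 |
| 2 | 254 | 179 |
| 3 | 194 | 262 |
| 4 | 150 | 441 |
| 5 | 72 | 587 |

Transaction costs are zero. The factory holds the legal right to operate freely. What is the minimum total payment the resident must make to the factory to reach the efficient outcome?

$416

Left alone the factory would choose level 5 (marginal profit stays positive).
Efficient level: k* = 2 (marginal profit ≥ marginal noise damage through 2).
The resident must at least cover the factory's forgone profit from cutting 5→2: 194 + 150 + 72 = 416.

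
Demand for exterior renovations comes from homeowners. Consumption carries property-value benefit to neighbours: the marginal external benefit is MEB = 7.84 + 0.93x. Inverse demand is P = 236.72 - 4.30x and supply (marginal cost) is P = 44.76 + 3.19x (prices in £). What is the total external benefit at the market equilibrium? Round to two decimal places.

£506.36

Market equilibrium (private): 44.76 + 3.19x = 236.72 - 4.30x → x_m = 25.6288.
Total external benefit = ∫₀^{x_m} (7.84 + 0.93x) dx = 7.84×25.6288 + ½×0.93×25.6288² = 506.3582.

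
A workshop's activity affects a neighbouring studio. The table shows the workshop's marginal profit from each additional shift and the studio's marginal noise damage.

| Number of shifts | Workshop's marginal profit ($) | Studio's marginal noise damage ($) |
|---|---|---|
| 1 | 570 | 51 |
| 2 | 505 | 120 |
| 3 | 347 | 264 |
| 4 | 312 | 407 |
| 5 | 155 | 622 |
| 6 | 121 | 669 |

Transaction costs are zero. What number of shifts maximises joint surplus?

Bargaining reaches the level where marginal profit last exceeds marginal noise damage.
That holds through level 3 (347 ≥ 264) but not at 4 (312 < 407).

3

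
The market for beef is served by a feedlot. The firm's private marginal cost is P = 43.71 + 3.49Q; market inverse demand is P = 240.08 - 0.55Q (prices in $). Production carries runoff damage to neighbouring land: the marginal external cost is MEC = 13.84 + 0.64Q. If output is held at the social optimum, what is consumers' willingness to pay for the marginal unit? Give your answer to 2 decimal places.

P = $218.63

Social marginal cost = private MC + MEC = 57.55 + 4.13Q.
Set SMC = demand: 57.55 + 4.13Q = 240.08 - 0.55Q → Q* = 39.0021.
Consumer price on the demand curve at Q*: 240.08 − 0.55×39.0021 = 218.6288.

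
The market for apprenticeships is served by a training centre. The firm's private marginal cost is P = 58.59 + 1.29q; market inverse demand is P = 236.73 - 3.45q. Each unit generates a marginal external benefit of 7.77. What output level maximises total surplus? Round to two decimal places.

Social marginal cost = private MC − MEB = 50.82 + 1.29q.
Set SMC = demand: 50.82 + 1.29q = 236.73 - 3.45q → q* = 39.2215.

q* = 39.22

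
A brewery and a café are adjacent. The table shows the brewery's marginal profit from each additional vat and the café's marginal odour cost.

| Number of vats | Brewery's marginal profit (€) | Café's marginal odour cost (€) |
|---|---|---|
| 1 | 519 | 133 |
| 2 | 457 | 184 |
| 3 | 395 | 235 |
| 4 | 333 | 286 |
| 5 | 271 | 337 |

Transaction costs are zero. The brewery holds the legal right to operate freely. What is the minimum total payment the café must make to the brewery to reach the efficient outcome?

€271

Left alone the brewery would choose level 5 (marginal profit stays positive).
Efficient level: k* = 4 (marginal profit ≥ marginal odour cost through 4).
The café must at least cover the brewery's forgone profit from cutting 5→4: 271 = 271.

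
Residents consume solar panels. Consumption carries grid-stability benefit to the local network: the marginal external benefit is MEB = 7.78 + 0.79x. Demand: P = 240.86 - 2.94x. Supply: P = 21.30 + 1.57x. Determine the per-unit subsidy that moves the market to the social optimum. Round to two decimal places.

Social marginal benefit = demand + MEB = 248.64 - 2.15x.
Set SMB = MC: 248.64 - 2.15x = 21.30 + 1.57x → x* = 61.1129.
The Pigouvian subsidy equals MEB at x*: 7.78 + 0.79×61.1129 = 56.0592.

subsidy = 56.06 per unit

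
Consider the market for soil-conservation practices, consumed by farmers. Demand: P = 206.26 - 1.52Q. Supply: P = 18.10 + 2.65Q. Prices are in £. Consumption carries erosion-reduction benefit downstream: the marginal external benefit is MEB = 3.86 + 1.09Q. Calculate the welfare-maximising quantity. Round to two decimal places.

Social marginal benefit = demand + MEB = 210.12 - 0.43Q.
Set SMB = MC: 210.12 - 0.43Q = 18.10 + 2.65Q → Q* = 62.3442.

Q* = 62.34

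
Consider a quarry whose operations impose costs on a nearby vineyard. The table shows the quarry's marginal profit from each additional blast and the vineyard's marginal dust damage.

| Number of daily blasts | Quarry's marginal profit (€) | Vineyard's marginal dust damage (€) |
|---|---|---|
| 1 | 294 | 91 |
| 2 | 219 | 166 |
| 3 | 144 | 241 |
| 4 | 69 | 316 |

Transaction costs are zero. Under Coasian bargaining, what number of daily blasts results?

2

Bargaining reaches the level where marginal profit last exceeds marginal dust damage.
That holds through level 2 (219 ≥ 166) but not at 3 (144 < 241).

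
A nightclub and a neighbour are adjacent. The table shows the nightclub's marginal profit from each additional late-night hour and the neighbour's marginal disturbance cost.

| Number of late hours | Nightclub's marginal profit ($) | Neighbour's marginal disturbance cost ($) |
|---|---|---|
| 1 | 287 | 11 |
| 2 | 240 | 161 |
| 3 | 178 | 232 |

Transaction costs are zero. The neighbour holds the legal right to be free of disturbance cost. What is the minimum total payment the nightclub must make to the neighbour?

$172

Efficient level: marginal profit ≥ marginal disturbance cost through level 2, so k* = 2.
With the neighbour holding the right, the nightclub must at least compensate total damage at k*: 11 + 161 = 172.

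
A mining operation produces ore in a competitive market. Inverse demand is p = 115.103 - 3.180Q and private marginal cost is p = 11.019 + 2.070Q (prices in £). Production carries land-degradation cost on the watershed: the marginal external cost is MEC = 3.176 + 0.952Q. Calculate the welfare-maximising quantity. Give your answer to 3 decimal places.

Social marginal cost = private MC + MEC = 14.195 + 3.022Q.
Set SMC = demand: 14.195 + 3.022Q = 115.103 - 3.180Q → Q* = 16.2702.

Q* = 16.270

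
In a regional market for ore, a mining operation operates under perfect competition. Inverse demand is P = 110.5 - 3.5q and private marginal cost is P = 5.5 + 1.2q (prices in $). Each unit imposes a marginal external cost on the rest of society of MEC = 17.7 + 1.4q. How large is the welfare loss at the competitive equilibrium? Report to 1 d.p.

DWL = $196.6

Market equilibrium (private): 5.5 + 1.2q = 110.5 - 3.5q → q_m = 22.3404.
Social marginal cost = private MC + MEC = 23.2 + 2.6q.
Set SMC = demand: 23.2 + 2.6q = 110.5 - 3.5q → q* = 14.3115.
The loss is the area between SMC and demand from q* to q_m; with linear curves that's a triangle of height MEC(q_m).
DWL = ½ × 8.0289 × 48.9766 = 196.6141.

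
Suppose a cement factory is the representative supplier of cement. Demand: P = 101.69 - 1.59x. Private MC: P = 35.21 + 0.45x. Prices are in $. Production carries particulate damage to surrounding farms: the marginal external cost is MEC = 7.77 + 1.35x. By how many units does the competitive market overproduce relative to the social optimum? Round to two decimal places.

Market equilibrium (private): 35.21 + 0.45x = 101.69 - 1.59x → x_m = 32.5882.
Social marginal cost = private MC + MEC = 42.98 + 1.80x.
Set SMC = demand: 42.98 + 1.80x = 101.69 - 1.59x → x* = 17.3186.
Gap = |32.5882 − 17.3186| = 15.2696.

15.27 units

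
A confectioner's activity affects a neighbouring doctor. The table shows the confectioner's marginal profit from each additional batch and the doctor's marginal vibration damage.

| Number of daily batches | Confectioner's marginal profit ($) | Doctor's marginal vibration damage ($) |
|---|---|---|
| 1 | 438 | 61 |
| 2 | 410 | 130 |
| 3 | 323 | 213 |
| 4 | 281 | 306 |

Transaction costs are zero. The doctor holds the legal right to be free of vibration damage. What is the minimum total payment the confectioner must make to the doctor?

$404

Efficient level: marginal profit ≥ marginal vibration damage through level 3, so k* = 3.
With the doctor holding the right, the confectioner must at least compensate total damage at k*: 61 + 130 + 213 = 404.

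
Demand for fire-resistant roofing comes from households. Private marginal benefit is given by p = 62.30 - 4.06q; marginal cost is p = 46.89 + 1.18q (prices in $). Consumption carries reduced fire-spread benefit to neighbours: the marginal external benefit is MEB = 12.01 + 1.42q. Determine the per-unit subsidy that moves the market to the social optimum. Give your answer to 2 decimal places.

subsidy = $22.20 per unit

Social marginal benefit = demand + MEB = 74.31 - 2.64q.
Set SMB = MC: 74.31 - 2.64q = 46.89 + 1.18q → q* = 7.1780.
The Pigouvian subsidy equals MEB at q*: 12.01 + 1.42×7.1780 = 22.2028.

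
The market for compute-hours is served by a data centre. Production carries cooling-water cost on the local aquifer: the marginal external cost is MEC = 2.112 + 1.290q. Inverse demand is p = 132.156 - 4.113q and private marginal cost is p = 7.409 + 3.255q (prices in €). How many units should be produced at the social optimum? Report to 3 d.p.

Social marginal cost = private MC + MEC = 9.521 + 4.545q.
Set SMC = demand: 9.521 + 4.545q = 132.156 - 4.113q → q* = 14.1644.

q* = 14.164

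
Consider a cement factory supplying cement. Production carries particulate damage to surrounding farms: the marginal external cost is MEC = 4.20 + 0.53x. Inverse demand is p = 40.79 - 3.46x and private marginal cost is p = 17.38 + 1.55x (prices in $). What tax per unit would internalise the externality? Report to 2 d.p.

tax = $6.04 per unit

Social marginal cost = private MC + MEC = 21.58 + 2.08x.
Set SMC = demand: 21.58 + 2.08x = 40.79 - 3.46x → x* = 3.4675.
The Pigouvian tax equals MEC at x*: 4.20 + 0.53×3.4675 = 6.0378.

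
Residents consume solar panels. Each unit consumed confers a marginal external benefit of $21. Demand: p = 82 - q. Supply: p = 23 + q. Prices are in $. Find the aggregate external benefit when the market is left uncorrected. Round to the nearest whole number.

Market equilibrium (private): 23 + q = 82 - q → q_m = 29.5000.
Total external benefit = MEB × q_m = 21 × 29.5000 = 619.5000.

$620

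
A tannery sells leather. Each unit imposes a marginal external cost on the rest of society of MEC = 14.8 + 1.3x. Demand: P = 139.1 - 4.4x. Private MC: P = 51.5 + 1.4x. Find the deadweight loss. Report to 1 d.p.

Market equilibrium (private): 51.5 + 1.4x = 139.1 - 4.4x → x_m = 15.1034.
Social marginal cost = private MC + MEC = 66.3 + 2.7x.
Set SMC = demand: 66.3 + 2.7x = 139.1 - 4.4x → x* = 10.2535.
The loss is the area between SMC and demand from x* to x_m; with linear curves that's a triangle of height MEC(x_m).
DWL = ½ × 4.8499 × 34.4345 = 83.5019.

DWL = 83.5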